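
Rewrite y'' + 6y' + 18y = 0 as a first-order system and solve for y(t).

y(t) = c_1e^(-3t)cos(3t) + c_2e^(-3t)sin(3t)

Let x_1 = y, x_2 = y'. Then x_1' = x_2 and x_2' = -18x_1 - 6x_2.
A = [[0,1],[-18,-6]]; det(A-λI) = λ^2 + 6λ + 18.
Eigenvalues λ = -3 ± 3i.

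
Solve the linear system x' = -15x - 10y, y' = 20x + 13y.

x(t) = 2C_1e^(-t)sin(2t) - C_1e^(-t)cos(2t) - C_2e^(-t)sin(2t) - 2C_2e^(-t)cos(2t), y(t) = -3C_1e^(-t)sin(2t) + C_1e^(-t)cos(2t) + C_2e^(-t)sin(2t) + 3C_2e^(-t)cos(2t)

Coefficient matrix A = [[-15, -10], [20, 13]].
Characteristic polynomial det(A - λI) = λ^2 + 2λ + 5 = 0.
Eigenvalues λ = -1 ± 2i (complex conjugate pair).
For λ=-1+2i: an eigenvector is (-1,1) - i(2,-3) = (-1 - 2i, 1 + 3i).
A real fundamental pair from Re and Im of e^((-1+2i)t)v: X_1 = e^(-t)(cos(2t)·(-1,1) + sin(2t)·(2,-3)), X_2 = e^(-t)(sin(2t)·(-1,1) - cos(2t)·(2,-3)).
General solution: C_1X_1 + C_2X_2.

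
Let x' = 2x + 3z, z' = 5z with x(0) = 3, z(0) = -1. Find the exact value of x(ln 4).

-960

A = [[2,3],[0,5]]; eigenvalues λ = 2, 5.
Eigenvectors: (-1,0) for λ=2, (1,1) for λ=5.
From the initial condition, c_1 = -4, c_2 = -1.
x(ln 4) = (-4)(4^2)(-1) + (-1)(4^5)(1) = -960.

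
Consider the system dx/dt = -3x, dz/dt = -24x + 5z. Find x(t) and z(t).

Coefficient matrix A = [[-3, 0], [-24, 5]].
Characteristic polynomial det(A - λI) = λ^2 - 2λ - 15 = 0.
Eigenvalues λ = -3, 5.
For λ=-3: (A-λI) row 2 is [-24, 8], so an eigenvector is (-1, -3).
For λ=5: (A-λI) row 1 is [-8, 0], so an eigenvector is (0, 1).
General solution: c_1e^(-3t)(-1,-3) + c_2e^(5t)(0,1).

x(t) = -c_1e^(-3t), z(t) = -3c_1e^(-3t) + c_2e^(5t)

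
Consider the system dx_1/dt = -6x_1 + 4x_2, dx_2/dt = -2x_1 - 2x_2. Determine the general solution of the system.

x_1(t) = K_1e^(-4t)sin(2t) - K_1e^(-4t)cos(2t) - K_2e^(-4t)sin(2t) - K_2e^(-4t)cos(2t), x_2(t) = K_1e^(-4t)sin(2t) - K_2e^(-4t)cos(2t)

Coefficient matrix A = [[-6, 4], [-2, -2]].
Characteristic polynomial det(A - λI) = λ^2 + 8λ + 20 = 0.
Eigenvalues λ = -4 ± 2i (complex conjugate pair).
For λ=-4+2i: an eigenvector is (-1,0) - i(1,1) = (-1 - i, 0 - i).
A real fundamental pair from Re and Im of e^((-4+2i)t)v: X_1 = e^(-4t)(cos(2t)·(-1,0) + sin(2t)·(1,1)), X_2 = e^(-4t)(sin(2t)·(-1,0) - cos(2t)·(1,1)).
General solution: K_1X_1 + K_2X_2.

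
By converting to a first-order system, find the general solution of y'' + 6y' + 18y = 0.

Let x_1 = y, x_2 = y'. Then x_1' = x_2 and x_2' = -18x_1 - 6x_2.
A = [[0,1],[-18,-6]]; det(A-λI) = λ^2 + 6λ + 18.
Eigenvalues λ = -3 ± 3i.

y(t) = C_1e^(-3t)cos(3t) + C_2e^(-3t)sin(3t)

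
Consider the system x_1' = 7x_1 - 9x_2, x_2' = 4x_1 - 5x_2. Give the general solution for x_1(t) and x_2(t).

x_1(t) = 3c_1e^(t) + 3c_2te^(t) - c_2e^(t), x_2(t) = 2c_1e^(t) + 2c_2te^(t) - c_2e^(t)

Coefficient matrix A = [[7, -9], [4, -5]].
Characteristic polynomial det(A - λI) = λ^2 - 2λ + 1 = 0.
Single eigenvalue λ = 1 with algebraic multiplicity 2.
Eigenvector v = (3,2); generalized eigenvector w with (A-λI)w=v is (-1,-1).
General solution: e^(t)[c_1·v + c_2·(t·v + w)].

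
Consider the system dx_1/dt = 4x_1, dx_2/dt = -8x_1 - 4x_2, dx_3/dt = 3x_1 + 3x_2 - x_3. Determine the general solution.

x_1(t) = c_2e^(4t), x_2(t) = -c_2e^(4t) - c_3e^(-4t), x_3(t) = c_1e^(-t) + c_3e^(-4t)

Coefficient matrix A = [[4, 0, 0], [-8, -4, 0], [3, 3, -1]].
det(A - λI) = 0 gives eigenvalues λ = -1, 4, -4.
For λ=-1: eigenvector (0,0,1).
For λ=4: eigenvector (1,-1,0).
For λ=-4: eigenvector (0,-1,1).
General solution: c_1e^(-t)(0,0,1) + c_2e^(4t)(1,-1,0) + c_3e^(-4t)(0,-1,1).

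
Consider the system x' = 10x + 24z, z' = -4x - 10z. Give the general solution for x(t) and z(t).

x(t) = 3c_1e^(2t) - 2c_2e^(-2t), z(t) = -c_1e^(2t) + c_2e^(-2t)

Coefficient matrix A = [[10, 24], [-4, -10]].
Characteristic polynomial det(A - λI) = λ^2 - 4 = 0.
Eigenvalues λ = 2, -2.
For λ=2: (A-λI) row 1 is [8, 24], so an eigenvector is (3, -1).
For λ=-2: (A-λI) row 1 is [12, 24], so an eigenvector is (-2, 1).
General solution: c_1e^(2t)(3,-1) + c_2e^(-2t)(-2,1).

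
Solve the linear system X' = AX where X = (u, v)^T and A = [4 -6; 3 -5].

Coefficient matrix A = [[4, -6], [3, -5]].
Characteristic polynomial det(A - λI) = λ^2 + λ - 2 = 0.
Eigenvalues λ = 1, -2.
For λ=1: (A-λI) row 1 is [3, -6], so an eigenvector is (-2, -1).
For λ=-2: (A-λI) row 1 is [6, -6], so an eigenvector is (-1, -1).
General solution: c_1e^(t)(-2,-1) + c_2e^(-2t)(-1,-1).

u(t) = -2c_1e^(t) - c_2e^(-2t), v(t) = -c_1e^(t) - c_2e^(-2t)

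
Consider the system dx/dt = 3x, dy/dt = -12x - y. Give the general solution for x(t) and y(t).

Coefficient matrix A = [[3, 0], [-12, -1]].
Characteristic polynomial det(A - λI) = λ^2 - 2λ - 3 = 0.
Eigenvalues λ = 3, -1.
For λ=3: (A-λI) row 2 is [-12, -4], so an eigenvector is (1, -3).
For λ=-1: (A-λI) row 1 is [4, 0], so an eigenvector is (0, -1).
General solution: c_1e^(3t)(1,-3) + c_2e^(-t)(0,-1).

x(t) = c_1e^(3t), y(t) = -3c_1e^(3t) - c_2e^(-t)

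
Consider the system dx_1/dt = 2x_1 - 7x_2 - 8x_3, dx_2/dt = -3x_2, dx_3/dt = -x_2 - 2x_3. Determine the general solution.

Coefficient matrix A = [[2, -7, -8], [0, -3, 0], [0, -1, -2]].
det(A - λI) = 0 gives eigenvalues λ = -3, 2, -2.
For λ=-3: eigenvector (3,1,1).
For λ=2: eigenvector (1,0,0).
For λ=-2: eigenvector (2,0,1).
General solution: K_1e^(-3t)(3,1,1) + K_2e^(2t)(1,0,0) + K_3e^(-2t)(2,0,1).

x_1(t) = 3K_1e^(-3t) + K_2e^(2t) + 2K_3e^(-2t), x_2(t) = K_1e^(-3t), x_3(t) = K_1e^(-3t) + K_3e^(-2t)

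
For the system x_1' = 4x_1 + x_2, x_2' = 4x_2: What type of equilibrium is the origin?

A = [[4,1],[0,4]]; det(A-λI) = λ^2 - 8λ + 16.
repeated λ = 4 with a single eigenvector.

unstable improper node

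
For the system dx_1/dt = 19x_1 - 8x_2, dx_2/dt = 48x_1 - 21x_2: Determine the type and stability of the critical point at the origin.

saddle

A = [[19,-8],[48,-21]]; det(A-λI) = λ^2 + 2λ - 15.
λ = 3, -5: opposite signs.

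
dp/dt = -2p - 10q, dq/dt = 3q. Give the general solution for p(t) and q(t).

p(t) = 2c_1e^(3t) + c_2e^(-2t), q(t) = -c_1e^(3t)

Coefficient matrix A = [[-2, -10], [0, 3]].
Characteristic polynomial det(A - λI) = λ^2 - λ - 6 = 0.
Eigenvalues λ = 3, -2.
For λ=3: (A-λI) row 1 is [-5, -10], so an eigenvector is (2, -1).
For λ=-2: (A-λI) row 1 is [0, -10], so an eigenvector is (1, 0).
General solution: c_1e^(3t)(2,-1) + c_2e^(-2t)(1,0).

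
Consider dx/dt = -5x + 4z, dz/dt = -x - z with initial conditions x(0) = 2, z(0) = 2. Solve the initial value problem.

Coefficient matrix A = [[-5, 4], [-1, -1]].
Characteristic polynomial det(A - λI) = λ^2 + 6λ + 9 = 0.
Single eigenvalue λ = -3 with algebraic multiplicity 2.
Eigenvector v = (2,1); generalized eigenvector w with (A-λI)w=v is (1,1).
General solution: e^(-3t)[C_1·v + C_2·(t·v + w)].
Applying x(0)=2, z(0)=2 gives C_1=0, C_2=2.

x(t) = 4te^(-3t) + 2e^(-3t), z(t) = 2te^(-3t) + 2e^(-3t)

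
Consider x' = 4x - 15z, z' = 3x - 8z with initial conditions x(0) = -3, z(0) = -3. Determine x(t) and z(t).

Coefficient matrix A = [[4, -15], [3, -8]].
Characteristic polynomial det(A - λI) = λ^2 + 4λ + 13 = 0.
Eigenvalues λ = -2 ± 3i (complex conjugate pair).
For λ=-2+3i: an eigenvector is (-2,-1) - i(1,0) = (-2 - i, -1).
A real fundamental pair from Re and Im of e^((-2+3i)t)v: X_1 = e^(-2t)(cos(3t)·(-2,-1) + sin(3t)·(1,0)), X_2 = e^(-2t)(sin(3t)·(-2,-1) - cos(3t)·(1,0)).
General solution: K_1X_1 + K_2X_2.
Applying x(0)=-3, z(0)=-3 gives K_1=3, K_2=-3.

x(t) = 9e^(-2t)sin(3t) - 3e^(-2t)cos(3t), z(t) = 3e^(-2t)sin(3t) - 3e^(-2t)cos(3t)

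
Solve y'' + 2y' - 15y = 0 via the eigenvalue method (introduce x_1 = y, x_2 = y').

y(t) = K_1e^(3t) + K_2e^(-5t)

Let x_1 = y, x_2 = y'. Then x_1' = x_2 and x_2' = 15x_1 - 2x_2.
A = [[0,1],[15,-2]]; det(A-λI) = λ^2 + 2λ - 15.
Eigenvalues λ = 3, -5 with eigenvectors (1,3), (1,-5).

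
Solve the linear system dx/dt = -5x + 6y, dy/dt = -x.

x(t) = 2K_1e^(-2t) + 3K_2e^(-3t), y(t) = K_1e^(-2t) + K_2e^(-3t)

Coefficient matrix A = [[-5, 6], [-1, 0]].
Characteristic polynomial det(A - λI) = λ^2 + 5λ + 6 = 0.
Eigenvalues λ = -2, -3.
For λ=-2: (A-λI) row 1 is [-3, 6], so an eigenvector is (2, 1).
For λ=-3: (A-λI) row 1 is [-2, 6], so an eigenvector is (3, 1).
General solution: K_1e^(-2t)(2,1) + K_2e^(-3t)(3,1).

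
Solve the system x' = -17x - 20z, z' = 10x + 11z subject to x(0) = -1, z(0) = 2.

Coefficient matrix A = [[-17, -20], [10, 11]].
Characteristic polynomial det(A - λI) = λ^2 + 6λ + 13 = 0.
Eigenvalues λ = -3 ± 2i (complex conjugate pair).
For λ=-3+2i: an eigenvector is (1,-1) - i(3,-2) = (1 - 3i, -1 + 2i).
A real fundamental pair from Re and Im of e^((-3+2i)t)v: X_1 = e^(-3t)(cos(2t)·(1,-1) + sin(2t)·(3,-2)), X_2 = e^(-3t)(sin(2t)·(1,-1) - cos(2t)·(3,-2)).
General solution: K_1X_1 + K_2X_2.
Applying x(0)=-1, z(0)=2 gives K_1=-4, K_2=-1.

x(t) = -13e^(-3t)sin(2t) - e^(-3t)cos(2t), z(t) = 9e^(-3t)sin(2t) + 2e^(-3t)cos(2t)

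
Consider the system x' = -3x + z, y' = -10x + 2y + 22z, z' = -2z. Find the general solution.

x(t) = c_1e^(-3t) + c_3e^(-2t), y(t) = 2c_1e^(-3t) + c_2e^(2t) - 3c_3e^(-2t), z(t) = c_3e^(-2t)

Coefficient matrix A = [[-3, 0, 1], [-10, 2, 22], [0, 0, -2]].
det(A - λI) = 0 gives eigenvalues λ = -3, 2, -2.
For λ=-3: eigenvector (1,2,0).
For λ=2: eigenvector (0,1,0).
For λ=-2: eigenvector (1,-3,1).
General solution: c_1e^(-3t)(1,2,0) + c_2e^(2t)(0,1,0) + c_3e^(-2t)(1,-3,1).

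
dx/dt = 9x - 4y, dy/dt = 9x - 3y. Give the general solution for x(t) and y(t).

Coefficient matrix A = [[9, -4], [9, -3]].
Characteristic polynomial det(A - λI) = λ^2 - 6λ + 9 = 0.
Single eigenvalue λ = 3 with algebraic multiplicity 2.
Eigenvector v = (-2,-3); generalized eigenvector w with (A-λI)w=v is (-1,-1).
General solution: e^(3t)[C_1·v + C_2·(t·v + w)].

x(t) = -2C_1e^(3t) - 2C_2te^(3t) - C_2e^(3t), y(t) = -3C_1e^(3t) - 3C_2te^(3t) - C_2e^(3t)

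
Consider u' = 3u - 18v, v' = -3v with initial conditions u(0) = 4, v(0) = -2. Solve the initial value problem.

u(t) = 10e^(3t) - 6e^(-3t), v(t) = -2e^(-3t)

Coefficient matrix A = [[3, -18], [0, -3]].
Characteristic polynomial det(A - λI) = λ^2 - 9 = 0.
Eigenvalues λ = -3, 3.
For λ=-3: (A-λI) row 1 is [6, -18], so an eigenvector is (-3, -1).
For λ=3: (A-λI) row 1 is [0, -18], so an eigenvector is (1, 0).
General solution: c_1e^(-3t)(-3,-1) + c_2e^(3t)(1,0).
Applying u(0)=4, v(0)=-2 gives c_1=2, c_2=10.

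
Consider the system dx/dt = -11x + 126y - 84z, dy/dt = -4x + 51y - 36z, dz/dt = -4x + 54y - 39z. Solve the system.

Coefficient matrix A = [[-11, 126, -84], [-4, 51, -36], [-4, 54, -39]].
det(A - λI) = 0 gives eigenvalues λ = 1, 3, -3.
For λ=1: eigenvector (7,2,2).
For λ=3: eigenvector (3,1,1).
For λ=-3: eigenvector (0,2,3).
General solution: c_1e^(t)(7,2,2) + c_2e^(3t)(3,1,1) + c_3e^(-3t)(0,2,3).

x(t) = 7c_1e^(t) + 3c_2e^(3t), y(t) = 2c_1e^(t) + c_2e^(3t) + 2c_3e^(-3t), z(t) = 2c_1e^(t) + c_2e^(3t) + 3c_3e^(-3t)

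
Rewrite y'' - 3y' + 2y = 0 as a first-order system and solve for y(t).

y(t) = c_1e^(t) + c_2e^(2t)

Let x_1 = y, x_2 = y'. Then x_1' = x_2 and x_2' = -2x_1 + 3x_2.
A = [[0,1],[-2,3]]; det(A-λI) = λ^2 - 3λ + 2.
Eigenvalues λ = 1, 2 with eigenvectors (1,1), (1,2).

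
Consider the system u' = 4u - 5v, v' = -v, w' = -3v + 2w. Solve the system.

Coefficient matrix A = [[4, -5, 0], [0, -1, 0], [0, -3, 2]].
det(A - λI) = 0 gives eigenvalues λ = 2, -1, 4.
For λ=2: eigenvector (0,0,1).
For λ=-1: eigenvector (1,1,1).
For λ=4: eigenvector (1,0,0).
General solution: c_1e^(2t)(0,0,1) + c_2e^(-t)(1,1,1) + c_3e^(4t)(1,0,0).

u(t) = c_2e^(-t) + c_3e^(4t), v(t) = c_2e^(-t), w(t) = c_1e^(2t) + c_2e^(-t)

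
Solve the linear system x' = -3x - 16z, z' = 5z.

Coefficient matrix A = [[-3, -16], [0, 5]].
Characteristic polynomial det(A - λI) = λ^2 - 2λ - 15 = 0.
Eigenvalues λ = 5, -3.
For λ=5: (A-λI) row 1 is [-8, -16], so an eigenvector is (-2, 1).
For λ=-3: (A-λI) row 1 is [0, -16], so an eigenvector is (-1, 0).
General solution: K_1e^(5t)(-2,1) + K_2e^(-3t)(-1,0).

x(t) = -2K_1e^(5t) - K_2e^(-3t), z(t) = K_1e^(5t)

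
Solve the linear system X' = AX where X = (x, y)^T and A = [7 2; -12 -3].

Coefficient matrix A = [[7, 2], [-12, -3]].
Characteristic polynomial det(A - λI) = λ^2 - 4λ + 3 = 0.
Eigenvalues λ = 3, 1.
For λ=3: (A-λI) row 1 is [4, 2], so an eigenvector is (-1, 2).
For λ=1: (A-λI) row 1 is [6, 2], so an eigenvector is (1, -3).
General solution: C_1e^(3t)(-1,2) + C_2e^(t)(1,-3).

x(t) = -C_1e^(3t) + C_2e^(t), y(t) = 2C_1e^(3t) - 3C_2e^(t)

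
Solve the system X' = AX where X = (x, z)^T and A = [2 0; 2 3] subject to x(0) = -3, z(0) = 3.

x(t) = -3e^(2t), z(t) = -3e^(3t) + 6e^(2t)

Coefficient matrix A = [[2, 0], [2, 3]].
Characteristic polynomial det(A - λI) = λ^2 - 5λ + 6 = 0.
Eigenvalues λ = 3, 2.
For λ=3: (A-λI) row 1 is [-1, 0], so an eigenvector is (0, -1).
For λ=2: (A-λI) row 2 is [2, 1], so an eigenvector is (-1, 2).
General solution: c_1e^(3t)(0,-1) + c_2e^(2t)(-1,2).
Applying x(0)=-3, z(0)=3 gives c_1=3, c_2=3.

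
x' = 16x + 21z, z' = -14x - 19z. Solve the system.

x(t) = -3C_1e^(2t) + C_2e^(-5t), z(t) = 2C_1e^(2t) - C_2e^(-5t)

Coefficient matrix A = [[16, 21], [-14, -19]].
Characteristic polynomial det(A - λI) = λ^2 + 3λ - 10 = 0.
Eigenvalues λ = 2, -5.
For λ=2: (A-λI) row 1 is [14, 21], so an eigenvector is (-3, 2).
For λ=-5: (A-λI) row 1 is [21, 21], so an eigenvector is (1, -1).
General solution: C_1e^(2t)(-3,2) + C_2e^(-5t)(1,-1).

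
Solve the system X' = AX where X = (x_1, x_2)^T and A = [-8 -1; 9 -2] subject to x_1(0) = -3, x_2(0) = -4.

Coefficient matrix A = [[-8, -1], [9, -2]].
Characteristic polynomial det(A - λI) = λ^2 + 10λ + 25 = 0.
Single eigenvalue λ = -5 with algebraic multiplicity 2.
Eigenvector v = (-1,3); generalized eigenvector w with (A-λI)w=v is (1,-2).
General solution: e^(-5t)[C_1·v + C_2·(t·v + w)].
Applying x_1(0)=-3, x_2(0)=-4 gives C_1=-10, C_2=-13.

x_1(t) = 13te^(-5t) - 3e^(-5t), x_2(t) = -39te^(-5t) - 4e^(-5t)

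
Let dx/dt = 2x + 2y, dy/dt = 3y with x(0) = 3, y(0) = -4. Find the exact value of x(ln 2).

A = [[2,2],[0,3]]; eigenvalues λ = 2, 3.
Eigenvectors: (-1,0) for λ=2, (2,1) for λ=3.
From the initial condition, c_1 = -11, c_2 = -4.
x(ln 2) = (-11)(2^2)(-1) + (-4)(2^3)(2) = -20.

-20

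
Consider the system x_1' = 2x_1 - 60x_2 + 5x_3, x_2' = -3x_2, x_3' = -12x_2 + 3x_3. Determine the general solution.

x_1(t) = 5K_1e^(3t) - K_2e^(2t) + 10K_3e^(-3t), x_2(t) = K_3e^(-3t), x_3(t) = K_1e^(3t) + 2K_3e^(-3t)

Coefficient matrix A = [[2, -60, 5], [0, -3, 0], [0, -12, 3]].
det(A - λI) = 0 gives eigenvalues λ = 3, 2, -3.
For λ=3: eigenvector (5,0,1).
For λ=2: eigenvector (-1,0,0).
For λ=-3: eigenvector (10,1,2).
General solution: K_1e^(3t)(5,0,1) + K_2e^(2t)(-1,0,0) + K_3e^(-3t)(10,1,2).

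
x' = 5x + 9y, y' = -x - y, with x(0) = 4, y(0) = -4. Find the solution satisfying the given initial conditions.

x(t) = -24te^(2t) + 4e^(2t), y(t) = 8te^(2t) - 4e^(2t)

Coefficient matrix A = [[5, 9], [-1, -1]].
Characteristic polynomial det(A - λI) = λ^2 - 4λ + 4 = 0.
Single eigenvalue λ = 2 with algebraic multiplicity 2.
Eigenvector v = (-3,1); generalized eigenvector w with (A-λI)w=v is (2,-1).
General solution: e^(2t)[c_1·v + c_2·(t·v + w)].
Applying x(0)=4, y(0)=-4 gives c_1=4, c_2=8.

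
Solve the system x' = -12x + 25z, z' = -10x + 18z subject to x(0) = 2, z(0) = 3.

x(t) = 9e^(3t)sin(5t) + 2e^(3t)cos(5t), z(t) = 5e^(3t)sin(5t) + 3e^(3t)cos(5t)

Coefficient matrix A = [[-12, 25], [-10, 18]].
Characteristic polynomial det(A - λI) = λ^2 - 6λ + 34 = 0.
Eigenvalues λ = 3 ± 5i (complex conjugate pair).
For λ=3+5i: an eigenvector is (-2,-1) - i(1,1) = (-2 - i, -1 - i).
A real fundamental pair from Re and Im of e^((3+5i)t)v: X_1 = e^(3t)(cos(5t)·(-2,-1) + sin(5t)·(1,1)), X_2 = e^(3t)(sin(5t)·(-2,-1) - cos(5t)·(1,1)).
General solution: K_1X_1 + K_2X_2.
Applying x(0)=2, z(0)=3 gives K_1=1, K_2=-4.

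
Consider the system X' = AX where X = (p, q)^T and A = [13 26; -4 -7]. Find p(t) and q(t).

Coefficient matrix A = [[13, 26], [-4, -7]].
Characteristic polynomial det(A - λI) = λ^2 - 6λ + 13 = 0.
Eigenvalues λ = 3 ± 2i (complex conjugate pair).
For λ=3+2i: an eigenvector is (-3,1) - i(-2,1) = (-3 + 2i, 1 - i).
A real fundamental pair from Re and Im of e^((3+2i)t)v: X_1 = e^(3t)(cos(2t)·(-3,1) + sin(2t)·(-2,1)), X_2 = e^(3t)(sin(2t)·(-3,1) - cos(2t)·(-2,1)).
General solution: c_1X_1 + c_2X_2.

p(t) = -2c_1e^(3t)sin(2t) - 3c_1e^(3t)cos(2t) - 3c_2e^(3t)sin(2t) + 2c_2e^(3t)cos(2t), q(t) = c_1e^(3t)sin(2t) + c_1e^(3t)cos(2t) + c_2e^(3t)sin(2t) - c_2e^(3t)cos(2t)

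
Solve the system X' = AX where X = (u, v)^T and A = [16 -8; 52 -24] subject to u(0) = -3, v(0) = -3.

Coefficient matrix A = [[16, -8], [52, -24]].
Characteristic polynomial det(A - λI) = λ^2 + 8λ + 32 = 0.
Eigenvalues λ = -4 ± 4i (complex conjugate pair).
For λ=-4+4i: an eigenvector is (1,3) - i(-1,-2) = (1 + i, 3 + 2i).
A real fundamental pair from Re and Im of e^((-4+4i)t)v: X_1 = e^(-4t)(cos(4t)·(1,3) + sin(4t)·(-1,-2)), X_2 = e^(-4t)(sin(4t)·(1,3) - cos(4t)·(-1,-2)).
General solution: C_1X_1 + C_2X_2.
Applying u(0)=-3, v(0)=-3 gives C_1=3, C_2=-6.

u(t) = -9e^(-4t)sin(4t) - 3e^(-4t)cos(4t), v(t) = -24e^(-4t)sin(4t) - 3e^(-4t)cos(4t)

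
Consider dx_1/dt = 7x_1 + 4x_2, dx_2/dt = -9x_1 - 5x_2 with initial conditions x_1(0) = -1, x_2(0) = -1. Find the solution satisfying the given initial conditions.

Coefficient matrix A = [[7, 4], [-9, -5]].
Characteristic polynomial det(A - λI) = λ^2 - 2λ + 1 = 0.
Single eigenvalue λ = 1 with algebraic multiplicity 2.
Eigenvector v = (-2,3); generalized eigenvector w with (A-λI)w=v is (-1,1).
General solution: e^(t)[C_1·v + C_2·(t·v + w)].
Applying x_1(0)=-1, x_2(0)=-1 gives C_1=-2, C_2=5.

x_1(t) = -10te^(t) - e^(t), x_2(t) = 15te^(t) - e^(t)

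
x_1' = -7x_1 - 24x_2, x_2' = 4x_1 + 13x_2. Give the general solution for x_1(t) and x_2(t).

x_1(t) = -3K_1e^(t) + 2K_2e^(5t), x_2(t) = K_1e^(t) - K_2e^(5t)

Coefficient matrix A = [[-7, -24], [4, 13]].
Characteristic polynomial det(A - λI) = λ^2 - 6λ + 5 = 0.
Eigenvalues λ = 1, 5.
For λ=1: (A-λI) row 1 is [-8, -24], so an eigenvector is (-3, 1).
For λ=5: (A-λI) row 1 is [-12, -24], so an eigenvector is (2, -1).
General solution: K_1e^(t)(-3,1) + K_2e^(5t)(2,-1).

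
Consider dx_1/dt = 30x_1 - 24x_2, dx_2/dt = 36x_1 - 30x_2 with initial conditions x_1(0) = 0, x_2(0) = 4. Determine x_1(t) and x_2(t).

x_1(t) = -8e^(6t) + 8e^(-6t), x_2(t) = -8e^(6t) + 12e^(-6t)

Coefficient matrix A = [[30, -24], [36, -30]].
Characteristic polynomial det(A - λI) = λ^2 - 36 = 0.
Eigenvalues λ = 6, -6.
For λ=6: (A-λI) row 1 is [24, -24], so an eigenvector is (1, 1).
For λ=-6: (A-λI) row 1 is [36, -24], so an eigenvector is (-2, -3).
General solution: c_1e^(6t)(1,1) + c_2e^(-6t)(-2,-3).
Applying x_1(0)=0, x_2(0)=4 gives c_1=-8, c_2=-4.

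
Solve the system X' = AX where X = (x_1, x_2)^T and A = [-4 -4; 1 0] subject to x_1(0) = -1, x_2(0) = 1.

x_1(t) = -2te^(-2t) - e^(-2t), x_2(t) = te^(-2t) + e^(-2t)

Coefficient matrix A = [[-4, -4], [1, 0]].
Characteristic polynomial det(A - λI) = λ^2 + 4λ + 4 = 0.
Single eigenvalue λ = -2 with algebraic multiplicity 2.
Eigenvector v = (2,-1); generalized eigenvector w with (A-λI)w=v is (-3,1).
General solution: e^(-2t)[c_1·v + c_2·(t·v + w)].
Applying x_1(0)=-1, x_2(0)=1 gives c_1=-2, c_2=-1.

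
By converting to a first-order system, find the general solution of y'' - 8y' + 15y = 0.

y(t) = K_1e^(5t) + K_2e^(3t)

Let x_1 = y, x_2 = y'. Then x_1' = x_2 and x_2' = -15x_1 + 8x_2.
A = [[0,1],[-15,8]]; det(A-λI) = λ^2 - 8λ + 15.
Eigenvalues λ = 5, 3 with eigenvectors (1,5), (1,3).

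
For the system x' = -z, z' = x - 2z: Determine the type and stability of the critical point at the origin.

A = [[0,-1],[1,-2]]; det(A-λI) = λ^2 + 2λ + 1.
repeated λ = -1 with a single eigenvector.

stable improper node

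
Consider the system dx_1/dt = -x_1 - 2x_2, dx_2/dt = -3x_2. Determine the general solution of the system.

x_1(t) = c_1e^(-t) - c_2e^(-3t), x_2(t) = -c_2e^(-3t)

Coefficient matrix A = [[-1, -2], [0, -3]].
Characteristic polynomial det(A - λI) = λ^2 + 4λ + 3 = 0.
Eigenvalues λ = -1, -3.
For λ=-1: (A-λI) row 1 is [0, -2], so an eigenvector is (1, 0).
For λ=-3: (A-λI) row 1 is [2, -2], so an eigenvector is (-1, -1).
General solution: c_1e^(-t)(1,0) + c_2e^(-3t)(-1,-1).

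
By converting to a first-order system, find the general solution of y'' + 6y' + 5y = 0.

Let x_1 = y, x_2 = y'. Then x_1' = x_2 and x_2' = -5x_1 - 6x_2.
A = [[0,1],[-5,-6]]; det(A-λI) = λ^2 + 6λ + 5.
Eigenvalues λ = -5, -1 with eigenvectors (1,-5), (1,-1).

y(t) = C_1e^(-5t) + C_2e^(-t)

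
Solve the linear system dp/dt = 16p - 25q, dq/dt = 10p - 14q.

p(t) = -2C_1e^(t)sin(5t) + C_1e^(t)cos(5t) + C_2e^(t)sin(5t) + 2C_2e^(t)cos(5t), q(t) = -C_1e^(t)sin(5t) + C_1e^(t)cos(5t) + C_2e^(t)sin(5t) + C_2e^(t)cos(5t)

Coefficient matrix A = [[16, -25], [10, -14]].
Characteristic polynomial det(A - λI) = λ^2 - 2λ + 26 = 0.
Eigenvalues λ = 1 ± 5i (complex conjugate pair).
For λ=1+5i: an eigenvector is (1,1) - i(-2,-1) = (1 + 2i, 1 + i).
A real fundamental pair from Re and Im of e^((1+5i)t)v: X_1 = e^(t)(cos(5t)·(1,1) + sin(5t)·(-2,-1)), X_2 = e^(t)(sin(5t)·(1,1) - cos(5t)·(-2,-1)).
General solution: C_1X_1 + C_2X_2.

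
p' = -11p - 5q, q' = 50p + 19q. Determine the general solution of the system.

p(t) = -K_1e^(4t)cos(5t) - K_2e^(4t)sin(5t), q(t) = -K_1e^(4t)sin(5t) + 3K_1e^(4t)cos(5t) + 3K_2e^(4t)sin(5t) + K_2e^(4t)cos(5t)

Coefficient matrix A = [[-11, -5], [50, 19]].
Characteristic polynomial det(A - λI) = λ^2 - 8λ + 41 = 0.
Eigenvalues λ = 4 ± 5i (complex conjugate pair).
For λ=4+5i: an eigenvector is (-1,3) - i(0,-1) = (-1, 3 + i).
A real fundamental pair from Re and Im of e^((4+5i)t)v: X_1 = e^(4t)(cos(5t)·(-1,3) + sin(5t)·(0,-1)), X_2 = e^(4t)(sin(5t)·(-1,3) - cos(5t)·(0,-1)).
General solution: K_1X_1 + K_2X_2.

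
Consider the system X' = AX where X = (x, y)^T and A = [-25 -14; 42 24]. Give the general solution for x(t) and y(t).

x(t) = -K_1e^(3t) - 2K_2e^(-4t), y(t) = 2K_1e^(3t) + 3K_2e^(-4t)

Coefficient matrix A = [[-25, -14], [42, 24]].
Characteristic polynomial det(A - λI) = λ^2 + λ - 12 = 0.
Eigenvalues λ = 3, -4.
For λ=3: (A-λI) row 1 is [-28, -14], so an eigenvector is (-1, 2).
For λ=-4: (A-λI) row 1 is [-21, -14], so an eigenvector is (-2, 3).
General solution: K_1e^(3t)(-1,2) + K_2e^(-4t)(-2,3).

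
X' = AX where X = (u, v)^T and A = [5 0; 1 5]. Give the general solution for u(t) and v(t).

u(t) = -C_2e^(5t), v(t) = -C_1e^(5t) - C_2te^(5t) + 2C_2e^(5t)

Coefficient matrix A = [[5, 0], [1, 5]].
Characteristic polynomial det(A - λI) = λ^2 - 10λ + 25 = 0.
Single eigenvalue λ = 5 with algebraic multiplicity 2.
Eigenvector v = (0,-1); generalized eigenvector w with (A-λI)w=v is (-1,2).
General solution: e^(5t)[C_1·v + C_2·(t·v + w)].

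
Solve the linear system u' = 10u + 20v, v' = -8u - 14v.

u(t) = 2c_1e^(-2t)sin(4t) - c_1e^(-2t)cos(4t) - c_2e^(-2t)sin(4t) - 2c_2e^(-2t)cos(4t), v(t) = -c_1e^(-2t)sin(4t) + c_1e^(-2t)cos(4t) + c_2e^(-2t)sin(4t) + c_2e^(-2t)cos(4t)

Coefficient matrix A = [[10, 20], [-8, -14]].
Characteristic polynomial det(A - λI) = λ^2 + 4λ + 20 = 0.
Eigenvalues λ = -2 ± 4i (complex conjugate pair).
For λ=-2+4i: an eigenvector is (-1,1) - i(2,-1) = (-1 - 2i, 1 + i).
A real fundamental pair from Re and Im of e^((-2+4i)t)v: X_1 = e^(-2t)(cos(4t)·(-1,1) + sin(4t)·(2,-1)), X_2 = e^(-2t)(sin(4t)·(-1,1) - cos(4t)·(2,-1)).
General solution: c_1X_1 + c_2X_2.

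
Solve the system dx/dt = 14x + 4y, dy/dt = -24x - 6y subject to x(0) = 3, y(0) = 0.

x(t) = 9e^(6t) - 6e^(2t), y(t) = -18e^(6t) + 18e^(2t)

Coefficient matrix A = [[14, 4], [-24, -6]].
Characteristic polynomial det(A - λI) = λ^2 - 8λ + 12 = 0.
Eigenvalues λ = 2, 6.
For λ=2: (A-λI) row 1 is [12, 4], so an eigenvector is (1, -3).
For λ=6: (A-λI) row 1 is [8, 4], so an eigenvector is (1, -2).
General solution: C_1e^(2t)(1,-3) + C_2e^(6t)(1,-2).
Applying x(0)=3, y(0)=0 gives C_1=-6, C_2=9.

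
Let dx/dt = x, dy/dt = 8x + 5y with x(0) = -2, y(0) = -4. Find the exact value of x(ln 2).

-4

A = [[1,0],[8,5]]; eigenvalues λ = 5, 1.
Eigenvectors: (0,-1) for λ=5, (-1,2) for λ=1.
From the initial condition, c_1 = 8, c_2 = 2.
x(ln 2) = (8)(2^5)(0) + (2)(2^1)(-1) = -4.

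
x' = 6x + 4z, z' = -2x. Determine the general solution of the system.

x(t) = K_1e^(2t) + 2K_2e^(4t), z(t) = -K_1e^(2t) - K_2e^(4t)

Coefficient matrix A = [[6, 4], [-2, 0]].
Characteristic polynomial det(A - λI) = λ^2 - 6λ + 8 = 0.
Eigenvalues λ = 2, 4.
For λ=2: (A-λI) row 1 is [4, 4], so an eigenvector is (1, -1).
For λ=4: (A-λI) row 1 is [2, 4], so an eigenvector is (2, -1).
General solution: K_1e^(2t)(1,-1) + K_2e^(4t)(2,-1).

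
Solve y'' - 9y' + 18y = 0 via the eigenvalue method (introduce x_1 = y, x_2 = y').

y(t) = C_1e^(3t) + C_2e^(6t)

Let x_1 = y, x_2 = y'. Then x_1' = x_2 and x_2' = -18x_1 + 9x_2.
A = [[0,1],[-18,9]]; det(A-λI) = λ^2 - 9λ + 18.
Eigenvalues λ = 3, 6 with eigenvectors (1,3), (1,6).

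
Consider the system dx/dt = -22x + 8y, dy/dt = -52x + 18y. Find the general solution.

x(t) = -c_1e^(-2t)sin(4t) + c_1e^(-2t)cos(4t) + c_2e^(-2t)sin(4t) + c_2e^(-2t)cos(4t), y(t) = -3c_1e^(-2t)sin(4t) + 2c_1e^(-2t)cos(4t) + 2c_2e^(-2t)sin(4t) + 3c_2e^(-2t)cos(4t)

Coefficient matrix A = [[-22, 8], [-52, 18]].
Characteristic polynomial det(A - λI) = λ^2 + 4λ + 20 = 0.
Eigenvalues λ = -2 ± 4i (complex conjugate pair).
For λ=-2+4i: an eigenvector is (1,2) - i(-1,-3) = (1 + i, 2 + 3i).
A real fundamental pair from Re and Im of e^((-2+4i)t)v: X_1 = e^(-2t)(cos(4t)·(1,2) + sin(4t)·(-1,-3)), X_2 = e^(-2t)(sin(4t)·(1,2) - cos(4t)·(-1,-3)).
General solution: c_1X_1 + c_2X_2.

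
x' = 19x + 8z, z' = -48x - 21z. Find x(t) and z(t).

x(t) = c_1e^(-5t) + c_2e^(3t), z(t) = -3c_1e^(-5t) - 2c_2e^(3t)

Coefficient matrix A = [[19, 8], [-48, -21]].
Characteristic polynomial det(A - λI) = λ^2 + 2λ - 15 = 0.
Eigenvalues λ = -5, 3.
For λ=-5: (A-λI) row 1 is [24, 8], so an eigenvector is (1, -3).
For λ=3: (A-λI) row 1 is [16, 8], so an eigenvector is (1, -2).
General solution: c_1e^(-5t)(1,-3) + c_2e^(3t)(1,-2).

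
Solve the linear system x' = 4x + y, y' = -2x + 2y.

Coefficient matrix A = [[4, 1], [-2, 2]].
Characteristic polynomial det(A - λI) = λ^2 - 6λ + 10 = 0.
Eigenvalues λ = 3 ± i (complex conjugate pair).
For λ=3+i: an eigenvector is (1,-1) - i(0,-1) = (1, -1 + i).
A real fundamental pair from Re and Im of e^((3+i)t)v: X_1 = e^(3t)(cos(t)·(1,-1) + sin(t)·(0,-1)), X_2 = e^(3t)(sin(t)·(1,-1) - cos(t)·(0,-1)).
General solution: c_1X_1 + c_2X_2.

x(t) = c_1e^(3t)cos(t) + c_2e^(3t)sin(t), y(t) = -c_1e^(3t)sin(t) - c_1e^(3t)cos(t) - c_2e^(3t)sin(t) + c_2e^(3t)cos(t)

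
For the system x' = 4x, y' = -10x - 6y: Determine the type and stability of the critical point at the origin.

A = [[4,0],[-10,-6]]; det(A-λI) = λ^2 + 2λ - 24.
λ = 4, -6: opposite signs.

saddle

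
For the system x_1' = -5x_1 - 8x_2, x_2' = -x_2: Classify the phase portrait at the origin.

stable node

A = [[-5,-8],[0,-1]]; det(A-λI) = λ^2 + 6λ + 5.
λ = -1, -5: both negative.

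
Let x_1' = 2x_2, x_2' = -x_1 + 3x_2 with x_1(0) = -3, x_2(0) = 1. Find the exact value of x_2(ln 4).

64

A = [[0,2],[-1,3]]; eigenvalues λ = 1, 2.
Eigenvectors: (2,1) for λ=1, (-1,-1) for λ=2.
From the initial condition, c_1 = -4, c_2 = -5.
x_2(ln 4) = (-4)(4^1)(1) + (-5)(4^2)(-1) = 64.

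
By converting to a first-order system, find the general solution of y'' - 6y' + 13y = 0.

y(t) = C_1e^(3t)cos(2t) + C_2e^(3t)sin(2t)

Let x_1 = y, x_2 = y'. Then x_1' = x_2 and x_2' = -13x_1 + 6x_2.
A = [[0,1],[-13,6]]; det(A-λI) = λ^2 - 6λ + 13.
Eigenvalues λ = 3 ± 2i.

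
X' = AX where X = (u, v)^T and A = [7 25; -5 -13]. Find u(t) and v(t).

Coefficient matrix A = [[7, 25], [-5, -13]].
Characteristic polynomial det(A - λI) = λ^2 + 6λ + 34 = 0.
Eigenvalues λ = -3 ± 5i (complex conjugate pair).
For λ=-3+5i: an eigenvector is (-2,1) - i(1,0) = (-2 - i, 1).
A real fundamental pair from Re and Im of e^((-3+5i)t)v: X_1 = e^(-3t)(cos(5t)·(-2,1) + sin(5t)·(1,0)), X_2 = e^(-3t)(sin(5t)·(-2,1) - cos(5t)·(1,0)).
General solution: C_1X_1 + C_2X_2.

u(t) = C_1e^(-3t)sin(5t) - 2C_1e^(-3t)cos(5t) - 2C_2e^(-3t)sin(5t) - C_2e^(-3t)cos(5t), v(t) = C_1e^(-3t)cos(5t) + C_2e^(-3t)sin(5t)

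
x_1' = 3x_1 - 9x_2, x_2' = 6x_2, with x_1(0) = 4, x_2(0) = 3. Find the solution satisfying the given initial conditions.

Coefficient matrix A = [[3, -9], [0, 6]].
Characteristic polynomial det(A - λI) = λ^2 - 9λ + 18 = 0.
Eigenvalues λ = 6, 3.
For λ=6: (A-λI) row 1 is [-3, -9], so an eigenvector is (-3, 1).
For λ=3: (A-λI) row 1 is [0, -9], so an eigenvector is (1, 0).
General solution: K_1e^(6t)(-3,1) + K_2e^(3t)(1,0).
Applying x_1(0)=4, x_2(0)=3 gives K_1=3, K_2=13.

x_1(t) = -9e^(6t) + 13e^(3t), x_2(t) = 3e^(6t)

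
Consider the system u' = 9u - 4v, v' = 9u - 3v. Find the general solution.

Coefficient matrix A = [[9, -4], [9, -3]].
Characteristic polynomial det(A - λI) = λ^2 - 6λ + 9 = 0.
Single eigenvalue λ = 3 with algebraic multiplicity 2.
Eigenvector v = (2,3); generalized eigenvector w with (A-λI)w=v is (-1,-2).
General solution: e^(3t)[K_1·v + K_2·(t·v + w)].

u(t) = 2K_1e^(3t) + 2K_2te^(3t) - K_2e^(3t), v(t) = 3K_1e^(3t) + 3K_2te^(3t) - 2K_2e^(3t)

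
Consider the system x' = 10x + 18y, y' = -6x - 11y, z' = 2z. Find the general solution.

x(t) = -3C_1e^(-2t) - 2C_2e^(t), y(t) = 2C_1e^(-2t) + C_2e^(t), z(t) = C_3e^(2t)

Coefficient matrix A = [[10, 18, 0], [-6, -11, 0], [0, 0, 2]].
det(A - λI) = 0 gives eigenvalues λ = -2, 1, 2.
For λ=-2: eigenvector (-3,2,0).
For λ=1: eigenvector (-2,1,0).
For λ=2: eigenvector (0,0,1).
General solution: C_1e^(-2t)(-3,2,0) + C_2e^(t)(-2,1,0) + C_3e^(2t)(0,0,1).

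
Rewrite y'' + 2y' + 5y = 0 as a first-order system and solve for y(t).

Let x_1 = y, x_2 = y'. Then x_1' = x_2 and x_2' = -5x_1 - 2x_2.
A = [[0,1],[-5,-2]]; det(A-λI) = λ^2 + 2λ + 5.
Eigenvalues λ = -1 ± 2i.

y(t) = K_1e^(-t)cos(2t) + K_2e^(-t)sin(2t)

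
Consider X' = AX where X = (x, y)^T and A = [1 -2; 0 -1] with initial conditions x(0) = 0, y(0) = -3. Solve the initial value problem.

x(t) = 3e^(t) - 3e^(-t), y(t) = -3e^(-t)

Coefficient matrix A = [[1, -2], [0, -1]].
Characteristic polynomial det(A - λI) = λ^2 - 1 = 0.
Eigenvalues λ = -1, 1.
For λ=-1: (A-λI) row 1 is [2, -2], so an eigenvector is (1, 1).
For λ=1: (A-λI) row 1 is [0, -2], so an eigenvector is (-1, 0).
General solution: c_1e^(-t)(1,1) + c_2e^(t)(-1,0).
Applying x(0)=0, y(0)=-3 gives c_1=-3, c_2=-3.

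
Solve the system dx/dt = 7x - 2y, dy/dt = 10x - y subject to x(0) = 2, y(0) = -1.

x(t) = 5e^(3t)sin(2t) + 2e^(3t)cos(2t), y(t) = 12e^(3t)sin(2t) - e^(3t)cos(2t)

Coefficient matrix A = [[7, -2], [10, -1]].
Characteristic polynomial det(A - λI) = λ^2 - 6λ + 13 = 0.
Eigenvalues λ = 3 ± 2i (complex conjugate pair).
For λ=3+2i: an eigenvector is (-1,-2) - i(0,-1) = (-1, -2 + i).
A real fundamental pair from Re and Im of e^((3+2i)t)v: X_1 = e^(3t)(cos(2t)·(-1,-2) + sin(2t)·(0,-1)), X_2 = e^(3t)(sin(2t)·(-1,-2) - cos(2t)·(0,-1)).
General solution: K_1X_1 + K_2X_2.
Applying x(0)=2, y(0)=-1 gives K_1=-2, K_2=-5.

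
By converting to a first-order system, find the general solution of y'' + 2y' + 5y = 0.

y(t) = c_1e^(-t)cos(2t) + c_2e^(-t)sin(2t)

Let x_1 = y, x_2 = y'. Then x_1' = x_2 and x_2' = -5x_1 - 2x_2.
A = [[0,1],[-5,-2]]; det(A-λI) = λ^2 + 2λ + 5.
Eigenvalues λ = -1 ± 2i.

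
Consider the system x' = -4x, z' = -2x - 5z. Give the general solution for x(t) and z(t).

x(t) = -K_1e^(-4t), z(t) = 2K_1e^(-4t) - K_2e^(-5t)

Coefficient matrix A = [[-4, 0], [-2, -5]].
Characteristic polynomial det(A - λI) = λ^2 + 9λ + 20 = 0.
Eigenvalues λ = -4, -5.
For λ=-4: (A-λI) row 2 is [-2, -1], so an eigenvector is (-1, 2).
For λ=-5: (A-λI) row 1 is [1, 0], so an eigenvector is (0, -1).
General solution: K_1e^(-4t)(-1,2) + K_2e^(-5t)(0,-1).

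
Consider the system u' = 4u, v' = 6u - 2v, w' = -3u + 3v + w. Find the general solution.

u(t) = K_1e^(4t), v(t) = K_1e^(4t) + K_2e^(-2t), w(t) = -K_2e^(-2t) + K_3e^(t)

Coefficient matrix A = [[4, 0, 0], [6, -2, 0], [-3, 3, 1]].
det(A - λI) = 0 gives eigenvalues λ = 4, -2, 1.
For λ=4: eigenvector (1,1,0).
For λ=-2: eigenvector (0,1,-1).
For λ=1: eigenvector (0,0,1).
General solution: K_1e^(4t)(1,1,0) + K_2e^(-2t)(0,1,-1) + K_3e^(t)(0,0,1).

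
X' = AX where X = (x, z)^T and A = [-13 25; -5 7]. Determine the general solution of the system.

x(t) = -c_1e^(-3t)sin(5t) - 2c_1e^(-3t)cos(5t) - 2c_2e^(-3t)sin(5t) + c_2e^(-3t)cos(5t), z(t) = -c_1e^(-3t)cos(5t) - c_2e^(-3t)sin(5t)

Coefficient matrix A = [[-13, 25], [-5, 7]].
Characteristic polynomial det(A - λI) = λ^2 + 6λ + 34 = 0.
Eigenvalues λ = -3 ± 5i (complex conjugate pair).
For λ=-3+5i: an eigenvector is (-2,-1) - i(-1,0) = (-2 + i, -1).
A real fundamental pair from Re and Im of e^((-3+5i)t)v: X_1 = e^(-3t)(cos(5t)·(-2,-1) + sin(5t)·(-1,0)), X_2 = e^(-3t)(sin(5t)·(-2,-1) - cos(5t)·(-1,0)).
General solution: c_1X_1 + c_2X_2.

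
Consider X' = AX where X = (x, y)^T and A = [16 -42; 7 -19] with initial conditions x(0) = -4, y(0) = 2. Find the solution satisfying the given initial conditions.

x(t) = -24e^(2t) + 20e^(-5t), y(t) = -8e^(2t) + 10e^(-5t)

Coefficient matrix A = [[16, -42], [7, -19]].
Characteristic polynomial det(A - λI) = λ^2 + 3λ - 10 = 0.
Eigenvalues λ = 2, -5.
For λ=2: (A-λI) row 1 is [14, -42], so an eigenvector is (3, 1).
For λ=-5: (A-λI) row 1 is [21, -42], so an eigenvector is (2, 1).
General solution: C_1e^(2t)(3,1) + C_2e^(-5t)(2,1).
Applying x(0)=-4, y(0)=2 gives C_1=-8, C_2=10.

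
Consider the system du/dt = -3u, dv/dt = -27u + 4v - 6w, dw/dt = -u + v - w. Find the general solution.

Coefficient matrix A = [[-3, 0, 0], [-27, 4, -6], [-1, 1, -1]].
det(A - λI) = 0 gives eigenvalues λ = -3, 1, 2.
For λ=-3: eigenvector (1,3,-1).
For λ=1: eigenvector (0,-2,-1).
For λ=2: eigenvector (0,3,1).
General solution: K_1e^(-3t)(1,3,-1) + K_2e^(t)(0,-2,-1) + K_3e^(2t)(0,3,1).

u(t) = K_1e^(-3t), v(t) = 3K_1e^(-3t) - 2K_2e^(t) + 3K_3e^(2t), w(t) = -K_1e^(-3t) - K_2e^(t) + K_3e^(2t)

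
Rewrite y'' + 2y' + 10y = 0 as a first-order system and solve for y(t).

y(t) = c_1e^(-t)cos(3t) + c_2e^(-t)sin(3t)

Let x_1 = y, x_2 = y'. Then x_1' = x_2 and x_2' = -10x_1 - 2x_2.
A = [[0,1],[-10,-2]]; det(A-λI) = λ^2 + 2λ + 10.
Eigenvalues λ = -1 ± 3i.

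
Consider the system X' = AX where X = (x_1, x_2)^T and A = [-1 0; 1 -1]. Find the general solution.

x_1(t) = -c_2e^(-t), x_2(t) = -c_1e^(-t) - c_2te^(-t) + 3c_2e^(-t)

Coefficient matrix A = [[-1, 0], [1, -1]].
Characteristic polynomial det(A - λI) = λ^2 + 2λ + 1 = 0.
Single eigenvalue λ = -1 with algebraic multiplicity 2.
Eigenvector v = (0,-1); generalized eigenvector w with (A-λI)w=v is (-1,3).
General solution: e^(-t)[c_1·v + c_2·(t·v + w)].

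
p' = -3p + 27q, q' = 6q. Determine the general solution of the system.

Coefficient matrix A = [[-3, 27], [0, 6]].
Characteristic polynomial det(A - λI) = λ^2 - 3λ - 18 = 0.
Eigenvalues λ = 6, -3.
For λ=6: (A-λI) row 1 is [-9, 27], so an eigenvector is (-3, -1).
For λ=-3: (A-λI) row 1 is [0, 27], so an eigenvector is (-1, 0).
General solution: c_1e^(6t)(-3,-1) + c_2e^(-3t)(-1,0).

p(t) = -3c_1e^(6t) - c_2e^(-3t), q(t) = -c_1e^(6t)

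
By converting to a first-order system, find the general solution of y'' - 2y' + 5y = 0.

Let x_1 = y, x_2 = y'. Then x_1' = x_2 and x_2' = -5x_1 + 2x_2.
A = [[0,1],[-5,2]]; det(A-λI) = λ^2 - 2λ + 5.
Eigenvalues λ = 1 ± 2i.

y(t) = K_1e^(t)cos(2t) + K_2e^(t)sin(2t)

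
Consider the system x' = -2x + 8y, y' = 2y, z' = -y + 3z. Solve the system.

Coefficient matrix A = [[-2, 8, 0], [0, 2, 0], [0, -1, 3]].
det(A - λI) = 0 gives eigenvalues λ = -2, 2, 3.
For λ=-2: eigenvector (1,0,0).
For λ=2: eigenvector (2,1,1).
For λ=3: eigenvector (0,0,1).
General solution: c_1e^(-2t)(1,0,0) + c_2e^(2t)(2,1,1) + c_3e^(3t)(0,0,1).

x(t) = c_1e^(-2t) + 2c_2e^(2t), y(t) = c_2e^(2t), z(t) = c_2e^(2t) + c_3e^(3t)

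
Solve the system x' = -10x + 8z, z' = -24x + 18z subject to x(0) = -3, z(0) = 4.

x(t) = 17e^(6t) - 20e^(2t), z(t) = 34e^(6t) - 30e^(2t)

Coefficient matrix A = [[-10, 8], [-24, 18]].
Characteristic polynomial det(A - λI) = λ^2 - 8λ + 12 = 0.
Eigenvalues λ = 2, 6.
For λ=2: (A-λI) row 1 is [-12, 8], so an eigenvector is (-2, -3).
For λ=6: (A-λI) row 1 is [-16, 8], so an eigenvector is (1, 2).
General solution: c_1e^(2t)(-2,-3) + c_2e^(6t)(1,2).
Applying x(0)=-3, z(0)=4 gives c_1=10, c_2=17.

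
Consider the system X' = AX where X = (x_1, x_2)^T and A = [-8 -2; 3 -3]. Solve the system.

Coefficient matrix A = [[-8, -2], [3, -3]].
Characteristic polynomial det(A - λI) = λ^2 + 11λ + 30 = 0.
Eigenvalues λ = -5, -6.
For λ=-5: (A-λI) row 1 is [-3, -2], so an eigenvector is (-2, 3).
For λ=-6: (A-λI) row 1 is [-2, -2], so an eigenvector is (1, -1).
General solution: C_1e^(-5t)(-2,3) + C_2e^(-6t)(1,-1).

x_1(t) = -2C_1e^(-5t) + C_2e^(-6t), x_2(t) = 3C_1e^(-5t) - C_2e^(-6t)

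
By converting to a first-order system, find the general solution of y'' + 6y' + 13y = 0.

Let x_1 = y, x_2 = y'. Then x_1' = x_2 and x_2' = -13x_1 - 6x_2.
A = [[0,1],[-13,-6]]; det(A-λI) = λ^2 + 6λ + 13.
Eigenvalues λ = -3 ± 2i.

y(t) = K_1e^(-3t)cos(2t) + K_2e^(-3t)sin(2t)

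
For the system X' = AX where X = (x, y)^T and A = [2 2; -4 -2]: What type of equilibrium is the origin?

center

A = [[2,2],[-4,-2]]; det(A-λI) = λ^2 + 4.
λ = 0 ± 2i: zero real part.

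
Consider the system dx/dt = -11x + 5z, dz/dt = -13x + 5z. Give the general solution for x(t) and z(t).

Coefficient matrix A = [[-11, 5], [-13, 5]].
Characteristic polynomial det(A - λI) = λ^2 + 6λ + 10 = 0.
Eigenvalues λ = -3 ± i (complex conjugate pair).
For λ=-3+i: an eigenvector is (-2,-3) - i(1,2) = (-2 - i, -3 - 2i).
A real fundamental pair from Re and Im of e^((-3+i)t)v: X_1 = e^(-3t)(cos(t)·(-2,-3) + sin(t)·(1,2)), X_2 = e^(-3t)(sin(t)·(-2,-3) - cos(t)·(1,2)).
General solution: K_1X_1 + K_2X_2.

x(t) = K_1e^(-3t)sin(t) - 2K_1e^(-3t)cos(t) - 2K_2e^(-3t)sin(t) - K_2e^(-3t)cos(t), z(t) = 2K_1e^(-3t)sin(t) - 3K_1e^(-3t)cos(t) - 3K_2e^(-3t)sin(t) - 2K_2e^(-3t)cos(t)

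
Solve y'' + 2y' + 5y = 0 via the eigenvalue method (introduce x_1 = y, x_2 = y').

y(t) = C_1e^(-t)cos(2t) + C_2e^(-t)sin(2t)

Let x_1 = y, x_2 = y'. Then x_1' = x_2 and x_2' = -5x_1 - 2x_2.
A = [[0,1],[-5,-2]]; det(A-λI) = λ^2 + 2λ + 5.
Eigenvalues λ = -1 ± 2i.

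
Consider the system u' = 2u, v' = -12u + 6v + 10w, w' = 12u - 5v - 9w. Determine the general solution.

u(t) = C_1e^(2t), v(t) = -2C_1e^(2t) + C_2e^(-4t) + 2C_3e^(t), w(t) = 2C_1e^(2t) - C_2e^(-4t) - C_3e^(t)

Coefficient matrix A = [[2, 0, 0], [-12, 6, 10], [12, -5, -9]].
det(A - λI) = 0 gives eigenvalues λ = 2, -4, 1.
For λ=2: eigenvector (1,-2,2).
For λ=-4: eigenvector (0,1,-1).
For λ=1: eigenvector (0,2,-1).
General solution: C_1e^(2t)(1,-2,2) + C_2e^(-4t)(0,1,-1) + C_3e^(t)(0,2,-1).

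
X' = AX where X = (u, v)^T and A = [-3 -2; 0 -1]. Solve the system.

Coefficient matrix A = [[-3, -2], [0, -1]].
Characteristic polynomial det(A - λI) = λ^2 + 4λ + 3 = 0.
Eigenvalues λ = -1, -3.
For λ=-1: (A-λI) row 1 is [-2, -2], so an eigenvector is (1, -1).
For λ=-3: (A-λI) row 1 is [0, -2], so an eigenvector is (1, 0).
General solution: c_1e^(-t)(1,-1) + c_2e^(-3t)(1,0).

u(t) = c_1e^(-t) + c_2e^(-3t), v(t) = -c_1e^(-t)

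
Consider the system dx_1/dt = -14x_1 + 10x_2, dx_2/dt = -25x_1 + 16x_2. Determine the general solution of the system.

x_1(t) = c_1e^(t)sin(5t) + c_1e^(t)cos(5t) + c_2e^(t)sin(5t) - c_2e^(t)cos(5t), x_2(t) = c_1e^(t)sin(5t) + 2c_1e^(t)cos(5t) + 2c_2e^(t)sin(5t) - c_2e^(t)cos(5t)

Coefficient matrix A = [[-14, 10], [-25, 16]].
Characteristic polynomial det(A - λI) = λ^2 - 2λ + 26 = 0.
Eigenvalues λ = 1 ± 5i (complex conjugate pair).
For λ=1+5i: an eigenvector is (1,2) - i(1,1) = (1 - i, 2 - i).
A real fundamental pair from Re and Im of e^((1+5i)t)v: X_1 = e^(t)(cos(5t)·(1,2) + sin(5t)·(1,1)), X_2 = e^(t)(sin(5t)·(1,2) - cos(5t)·(1,1)).
General solution: c_1X_1 + c_2X_2.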